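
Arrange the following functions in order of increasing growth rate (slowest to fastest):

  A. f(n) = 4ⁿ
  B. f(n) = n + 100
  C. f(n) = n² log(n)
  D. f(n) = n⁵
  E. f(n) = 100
E < B < C < D < A

Comparing growth rates:
E = 100 is O(1)
B = n + 100 is O(n)
C = n² log(n) is O(n² log n)
D = n⁵ is O(n⁵)
A = 4ⁿ is O(4ⁿ)

Therefore, the order from slowest to fastest is: E < B < C < D < A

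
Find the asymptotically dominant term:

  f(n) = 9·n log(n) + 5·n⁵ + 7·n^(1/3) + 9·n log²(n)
5·n⁵

Looking at each term:
  - 9·n log(n) is O(n log n)
  - 5·n⁵ is O(n⁵)
  - 7·n^(1/3) is O(n^(1/3))
  - 9·n log²(n) is O(n log² n)

The term 5·n⁵ (O(n⁵)) grows fastest and dominates all others.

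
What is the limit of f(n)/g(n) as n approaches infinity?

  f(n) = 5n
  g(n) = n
5

Since 5n and n have the same growth rate (O(n)),
the ratio converges to a constant: 5.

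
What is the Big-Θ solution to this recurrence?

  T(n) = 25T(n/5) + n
Θ(n²)

Master Theorem: a = 25, b = 5, f(n) = n.
Compute the critical exponent d = log₅(25) = 2.
Compare f(n) = Θ(n) against n^d:
  k = 1 < d = 2, so f(n) = O(n^(d-ε)) — Case 1.
  The recursion cost dominates: T(n) = Θ(n^d) = Θ(n²).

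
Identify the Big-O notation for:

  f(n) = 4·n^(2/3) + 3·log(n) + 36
O(n^(2/3))

The dominant term in 4·n^(2/3) + 3·log(n) + 36 is 4·n^(2/3), which is Θ(n^(2/3)).
Lower-order terms (3·log(n), 36) are asymptotically negligible.
Constants are absorbed, so the tightest bound is O(n^(2/3)).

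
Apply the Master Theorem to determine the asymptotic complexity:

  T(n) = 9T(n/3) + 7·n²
Θ(n² log n)

Master Theorem: a = 9, b = 3, f(n) = 7·n².
Compute the critical exponent d = log₃(9) = 2.
Compare f(n) = Θ(n²) against n^d:
  k = 2 = d, so f(n) = Θ(n^d) — Case 2.
  Work is balanced across levels: T(n) = Θ(n^d log n) = Θ(n² log n).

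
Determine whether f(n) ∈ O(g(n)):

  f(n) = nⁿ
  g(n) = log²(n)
False

f(n) = nⁿ is O(nⁿ), and g(n) = log²(n) is O(log² n).
Since O(nⁿ) grows faster than O(log² n), f(n) = O(g(n)) is false.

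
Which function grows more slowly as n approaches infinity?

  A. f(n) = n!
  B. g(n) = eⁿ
B

f(n) = n! is O(n!), while g(n) = eⁿ is O(eⁿ).
Since O(eⁿ) grows slower than O(n!), g(n) is dominated.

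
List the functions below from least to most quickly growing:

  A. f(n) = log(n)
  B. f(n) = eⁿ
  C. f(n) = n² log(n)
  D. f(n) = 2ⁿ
A < C < D < B

Comparing growth rates:
A = log(n) is O(log n)
C = n² log(n) is O(n² log n)
D = 2ⁿ is O(2ⁿ)
B = eⁿ is O(eⁿ)

Therefore, the order from slowest to fastest is: A < C < D < B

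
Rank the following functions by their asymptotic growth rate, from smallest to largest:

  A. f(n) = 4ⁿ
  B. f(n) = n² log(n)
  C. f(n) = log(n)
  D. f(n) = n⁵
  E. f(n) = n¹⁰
C < B < D < E < A

Comparing growth rates:
C = log(n) is O(log n)
B = n² log(n) is O(n² log n)
D = n⁵ is O(n⁵)
E = n¹⁰ is O(n¹⁰)
A = 4ⁿ is O(4ⁿ)

Therefore, the order from slowest to fastest is: C < B < D < E < A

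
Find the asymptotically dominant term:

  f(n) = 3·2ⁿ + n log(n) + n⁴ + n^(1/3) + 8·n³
3·2ⁿ

Looking at each term:
  - 3·2ⁿ is O(2ⁿ)
  - n log(n) is O(n log n)
  - n⁴ is O(n⁴)
  - n^(1/3) is O(n^(1/3))
  - 8·n³ is O(n³)

The term 3·2ⁿ (O(2ⁿ)) grows fastest and dominates all others.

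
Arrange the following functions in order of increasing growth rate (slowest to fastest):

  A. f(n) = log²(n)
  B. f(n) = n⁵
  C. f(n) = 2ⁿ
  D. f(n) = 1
D < A < B < C

Comparing growth rates:
D = 1 is O(1)
A = log²(n) is O(log² n)
B = n⁵ is O(n⁵)
C = 2ⁿ is O(2ⁿ)

Therefore, the order from slowest to fastest is: D < A < B < C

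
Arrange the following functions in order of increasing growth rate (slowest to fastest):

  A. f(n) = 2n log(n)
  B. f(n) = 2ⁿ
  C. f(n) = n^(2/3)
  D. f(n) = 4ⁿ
C < A < B < D

Comparing growth rates:
C = n^(2/3) is O(n^(2/3))
A = 2n log(n) is O(n log n)
B = 2ⁿ is O(2ⁿ)
D = 4ⁿ is O(4ⁿ)

Therefore, the order from slowest to fastest is: C < A < B < D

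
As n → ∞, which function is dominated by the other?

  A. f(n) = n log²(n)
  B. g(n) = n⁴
A

f(n) = n log²(n) is O(n log² n), while g(n) = n⁴ is O(n⁴).
Since O(n log² n) grows slower than O(n⁴), f(n) is dominated.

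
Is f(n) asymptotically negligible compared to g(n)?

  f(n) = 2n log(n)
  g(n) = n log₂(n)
False

f(n) = 2n log(n) is O(n log n), and g(n) = n log₂(n) is O(n log n).
Since they have the same growth rate, f(n) = o(g(n)) is false.
(f = o(g) requires f to grow strictly slower, not equal.)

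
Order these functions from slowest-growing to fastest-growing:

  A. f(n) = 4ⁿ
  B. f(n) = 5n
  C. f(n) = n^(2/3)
C < B < A

Comparing growth rates:
C = n^(2/3) is O(n^(2/3))
B = 5n is O(n)
A = 4ⁿ is O(4ⁿ)

Therefore, the order from slowest to fastest is: C < B < A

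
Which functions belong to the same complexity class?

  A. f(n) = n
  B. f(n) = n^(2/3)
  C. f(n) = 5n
A and C

Examining each function:
  A. n is O(n)
  B. n^(2/3) is O(n^(2/3))
  C. 5n is O(n)

Functions A and C both have the same complexity class.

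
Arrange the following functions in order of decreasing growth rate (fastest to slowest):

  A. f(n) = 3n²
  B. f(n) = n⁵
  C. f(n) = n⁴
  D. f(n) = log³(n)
B > C > A > D

Comparing growth rates:
B = n⁵ is O(n⁵)
C = n⁴ is O(n⁴)
A = 3n² is O(n²)
D = log³(n) is O(log³ n)

Therefore, the order from fastest to slowest is: B > C > A > D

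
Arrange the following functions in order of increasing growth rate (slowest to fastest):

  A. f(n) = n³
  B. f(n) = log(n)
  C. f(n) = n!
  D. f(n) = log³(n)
B < D < A < C

Comparing growth rates:
B = log(n) is O(log n)
D = log³(n) is O(log³ n)
A = n³ is O(n³)
C = n! is O(n!)

Therefore, the order from slowest to fastest is: B < D < A < C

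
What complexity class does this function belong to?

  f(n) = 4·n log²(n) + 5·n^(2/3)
O(n log² n)

The dominant term in 4·n log²(n) + 5·n^(2/3) is 4·n log²(n), which is Θ(n log² n).
Lower-order terms (5·n^(2/3)) are asymptotically negligible.
Constants are absorbed, so the tightest bound is O(n log² n).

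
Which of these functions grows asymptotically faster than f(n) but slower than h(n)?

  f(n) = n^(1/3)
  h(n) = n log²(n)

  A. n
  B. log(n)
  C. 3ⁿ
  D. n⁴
A

We need g(n) with n^(1/3) = o(g(n)) and g(n) = o(n log²(n)), i.e. O(n^(1/3)) ≺ g ≺ O(n log² n).
Check each option:
  A. n — O(n) is strictly between O(n^(1/3)) and O(n log² n) ✓
  B. log(n) — O(log n) does not grow strictly faster than f(n)
  C. 3ⁿ — O(3ⁿ) does not grow strictly slower than h(n)
  D. n⁴ — O(n⁴) does not grow strictly slower than h(n)

Only option A (n) lies strictly between.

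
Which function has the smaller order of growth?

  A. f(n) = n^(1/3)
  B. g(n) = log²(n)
B

f(n) = n^(1/3) is O(n^(1/3)), while g(n) = log²(n) is O(log² n).
Since O(log² n) grows slower than O(n^(1/3)), g(n) is dominated.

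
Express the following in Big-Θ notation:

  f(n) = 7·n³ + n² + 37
Θ(n³)

Order the terms by growth rate: 37 ≺ n² ≺ 7·n³.
The fastest-growing term 7·n³ dominates as n → ∞; dropping its constant factor gives Θ(n³).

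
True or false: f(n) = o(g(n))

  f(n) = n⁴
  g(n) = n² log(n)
False

f(n) = n⁴ is O(n⁴), and g(n) = n² log(n) is O(n² log n).
Since O(n⁴) grows faster than or equal to O(n² log n), f(n) = o(g(n)) is false.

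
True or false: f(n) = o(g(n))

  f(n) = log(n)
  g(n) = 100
False

f(n) = log(n) is O(log n), and g(n) = 100 is O(1).
Since O(log n) grows faster than or equal to O(1), f(n) = o(g(n)) is false.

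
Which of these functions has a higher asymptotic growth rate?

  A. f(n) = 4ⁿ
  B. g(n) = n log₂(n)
A

f(n) = 4ⁿ is O(4ⁿ), while g(n) = n log₂(n) is O(n log n).
Since O(4ⁿ) grows faster than O(n log n), f(n) dominates.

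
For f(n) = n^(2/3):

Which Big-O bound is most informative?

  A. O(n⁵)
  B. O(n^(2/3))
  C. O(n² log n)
B

f(n) = n^(2/3) is O(n^(2/3)).
All listed options are valid Big-O bounds (upper bounds),
but O(n^(2/3)) is the tightest (smallest valid bound).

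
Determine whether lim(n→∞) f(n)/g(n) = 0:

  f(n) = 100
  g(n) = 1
False

f(n) = 100 is O(1), and g(n) = 1 is O(1).
Since they have the same growth rate, f(n) = o(g(n)) is false.
(f = o(g) requires f to grow strictly slower, not equal.)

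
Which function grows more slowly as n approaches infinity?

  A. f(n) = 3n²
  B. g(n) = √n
B

f(n) = 3n² is O(n²), while g(n) = √n is O(√n).
Since O(√n) grows slower than O(n²), g(n) is dominated.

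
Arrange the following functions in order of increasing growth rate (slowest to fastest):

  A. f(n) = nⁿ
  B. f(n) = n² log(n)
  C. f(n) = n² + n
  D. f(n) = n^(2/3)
D < C < B < A

Comparing growth rates:
D = n^(2/3) is O(n^(2/3))
C = n² + n is O(n²)
B = n² log(n) is O(n² log n)
A = nⁿ is O(nⁿ)

Therefore, the order from slowest to fastest is: D < C < B < A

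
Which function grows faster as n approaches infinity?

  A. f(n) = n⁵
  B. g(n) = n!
B

f(n) = n⁵ is O(n⁵), while g(n) = n! is O(n!).
Since O(n!) grows faster than O(n⁵), g(n) dominates.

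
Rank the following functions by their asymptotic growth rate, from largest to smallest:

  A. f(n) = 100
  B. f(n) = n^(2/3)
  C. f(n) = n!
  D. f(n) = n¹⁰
C > D > B > A

Comparing growth rates:
C = n! is O(n!)
D = n¹⁰ is O(n¹⁰)
B = n^(2/3) is O(n^(2/3))
A = 100 is O(1)

Therefore, the order from fastest to slowest is: C > D > B > A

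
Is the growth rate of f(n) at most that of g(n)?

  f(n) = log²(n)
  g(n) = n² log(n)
True

f(n) = log²(n) is O(log² n), and g(n) = n² log(n) is O(n² log n).
Since O(log² n) ⊆ O(n² log n) (f grows no faster than g), f(n) = O(g(n)) is true.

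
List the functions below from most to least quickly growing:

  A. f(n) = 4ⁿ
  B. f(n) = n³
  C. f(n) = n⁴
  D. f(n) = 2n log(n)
A > C > B > D

Comparing growth rates:
A = 4ⁿ is O(4ⁿ)
C = n⁴ is O(n⁴)
B = n³ is O(n³)
D = 2n log(n) is O(n log n)

Therefore, the order from fastest to slowest is: A > C > B > D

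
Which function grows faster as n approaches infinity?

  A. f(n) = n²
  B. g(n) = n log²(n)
A

f(n) = n² is O(n²), while g(n) = n log²(n) is O(n log² n).
Since O(n²) grows faster than O(n log² n), f(n) dominates.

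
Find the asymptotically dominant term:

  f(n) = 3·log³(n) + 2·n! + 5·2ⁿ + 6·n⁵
2·n!

Looking at each term:
  - 3·log³(n) is O(log³ n)
  - 2·n! is O(n!)
  - 5·2ⁿ is O(2ⁿ)
  - 6·n⁵ is O(n⁵)

The term 2·n! (O(n!)) grows fastest and dominates all others.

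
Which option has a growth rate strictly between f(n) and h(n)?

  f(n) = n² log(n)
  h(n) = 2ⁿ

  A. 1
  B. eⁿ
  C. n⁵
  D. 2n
C

We need g(n) with n² log(n) = o(g(n)) and g(n) = o(2ⁿ), i.e. O(n² log n) ≺ g ≺ O(2ⁿ).
Check each option:
  A. 1 — O(1) does not grow strictly faster than f(n)
  B. eⁿ — O(eⁿ) does not grow strictly slower than h(n)
  C. n⁵ — O(n⁵) is strictly between O(n² log n) and O(2ⁿ) ✓
  D. 2n — O(n) does not grow strictly faster than f(n)

Only option C (n⁵) lies strictly between.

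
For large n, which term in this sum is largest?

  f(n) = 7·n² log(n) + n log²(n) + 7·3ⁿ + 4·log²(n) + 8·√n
7·3ⁿ

Looking at each term:
  - 7·n² log(n) is O(n² log n)
  - n log²(n) is O(n log² n)
  - 7·3ⁿ is O(3ⁿ)
  - 4·log²(n) is O(log² n)
  - 8·√n is O(√n)

The term 7·3ⁿ (O(3ⁿ)) grows fastest and dominates all others.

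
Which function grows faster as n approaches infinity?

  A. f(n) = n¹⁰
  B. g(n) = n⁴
A

f(n) = n¹⁰ is O(n¹⁰), while g(n) = n⁴ is O(n⁴).
Since O(n¹⁰) grows faster than O(n⁴), f(n) dominates.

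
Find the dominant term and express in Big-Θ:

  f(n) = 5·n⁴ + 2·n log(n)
Θ(n⁴)

Order the terms by growth rate: 2·n log(n) ≺ 5·n⁴.
The fastest-growing term 5·n⁴ dominates as n → ∞; dropping its constant factor gives Θ(n⁴).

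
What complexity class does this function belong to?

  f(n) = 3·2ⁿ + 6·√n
O(2ⁿ)

The dominant term in 3·2ⁿ + 6·√n is 3·2ⁿ, which is Θ(2ⁿ).
Lower-order terms (6·√n) are asymptotically negligible.
Constants are absorbed, so the tightest bound is O(2ⁿ).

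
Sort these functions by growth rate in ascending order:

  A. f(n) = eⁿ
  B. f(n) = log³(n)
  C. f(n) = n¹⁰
B < C < A

Comparing growth rates:
B = log³(n) is O(log³ n)
C = n¹⁰ is O(n¹⁰)
A = eⁿ is O(eⁿ)

Therefore, the order from slowest to fastest is: B < C < A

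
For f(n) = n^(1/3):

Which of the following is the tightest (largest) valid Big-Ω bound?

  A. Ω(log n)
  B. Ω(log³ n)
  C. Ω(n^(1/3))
C

f(n) = n^(1/3) is Ω(n^(1/3)).
All listed options are valid Big-Ω bounds (lower bounds),
but Ω(n^(1/3)) is the tightest (largest valid bound).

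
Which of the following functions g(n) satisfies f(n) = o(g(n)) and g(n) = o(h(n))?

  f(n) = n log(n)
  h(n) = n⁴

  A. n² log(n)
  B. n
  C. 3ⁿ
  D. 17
A

We need g(n) with n log(n) = o(g(n)) and g(n) = o(n⁴), i.e. O(n log n) ≺ g ≺ O(n⁴).
Check each option:
  A. n² log(n) — O(n² log n) is strictly between O(n log n) and O(n⁴) ✓
  B. n — O(n) does not grow strictly faster than f(n)
  C. 3ⁿ — O(3ⁿ) does not grow strictly slower than h(n)
  D. 17 — O(1) does not grow strictly faster than f(n)

Only option A (n² log(n)) lies strictly between.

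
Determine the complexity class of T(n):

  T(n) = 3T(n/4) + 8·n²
Θ(n²)

Master Theorem: a = 3, b = 4, f(n) = 8·n².
Compute the critical exponent d = log₄(3) = 0.792.
Compare f(n) = Θ(n²) against n^d:
  k = 2 > d = 0.792, so f(n) = Ω(n^(d+ε)) — Case 3.
  Regularity: a·(n/b)^2/n^2 = a/b^2 = 3/16 < 1 ✓.
  The top-level work dominates: T(n) = Θ(f(n)) = Θ(n²).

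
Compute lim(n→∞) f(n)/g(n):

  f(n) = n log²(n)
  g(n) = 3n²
0

Since n log²(n) (O(n log² n)) grows slower than 3n² (O(n²)),
the ratio f(n)/g(n) → 0 as n → ∞.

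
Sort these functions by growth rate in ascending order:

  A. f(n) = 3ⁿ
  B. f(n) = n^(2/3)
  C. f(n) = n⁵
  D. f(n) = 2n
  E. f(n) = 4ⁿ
B < D < C < A < E

Comparing growth rates:
B = n^(2/3) is O(n^(2/3))
D = 2n is O(n)
C = n⁵ is O(n⁵)
A = 3ⁿ is O(3ⁿ)
E = 4ⁿ is O(4ⁿ)

Therefore, the order from slowest to fastest is: B < D < C < A < E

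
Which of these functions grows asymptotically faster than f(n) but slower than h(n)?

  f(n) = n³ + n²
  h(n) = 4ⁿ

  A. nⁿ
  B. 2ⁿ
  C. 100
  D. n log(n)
B

We need g(n) with n³ + n² = o(g(n)) and g(n) = o(4ⁿ), i.e. O(n³) ≺ g ≺ O(4ⁿ).
Check each option:
  A. nⁿ — O(nⁿ) does not grow strictly slower than h(n)
  B. 2ⁿ — O(2ⁿ) is strictly between O(n³) and O(4ⁿ) ✓
  C. 100 — O(1) does not grow strictly faster than f(n)
  D. n log(n) — O(n log n) does not grow strictly faster than f(n)

Only option B (2ⁿ) lies strictly between.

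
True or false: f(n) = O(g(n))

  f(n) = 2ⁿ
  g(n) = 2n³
False

f(n) = 2ⁿ is O(2ⁿ), and g(n) = 2n³ is O(n³).
Since O(2ⁿ) grows faster than O(n³), f(n) = O(g(n)) is false.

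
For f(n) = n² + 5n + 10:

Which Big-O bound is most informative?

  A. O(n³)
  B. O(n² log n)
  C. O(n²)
C

f(n) = n² + 5n + 10 is O(n²).
All listed options are valid Big-O bounds (upper bounds),
but O(n²) is the tightest (smallest valid bound).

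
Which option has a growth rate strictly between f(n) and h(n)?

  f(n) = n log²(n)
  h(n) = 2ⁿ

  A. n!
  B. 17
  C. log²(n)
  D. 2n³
D

We need g(n) with n log²(n) = o(g(n)) and g(n) = o(2ⁿ), i.e. O(n log² n) ≺ g ≺ O(2ⁿ).
Check each option:
  A. n! — O(n!) does not grow strictly slower than h(n)
  B. 17 — O(1) does not grow strictly faster than f(n)
  C. log²(n) — O(log² n) does not grow strictly faster than f(n)
  D. 2n³ — O(n³) is strictly between O(n log² n) and O(2ⁿ) ✓

Only option D (2n³) lies strictly between.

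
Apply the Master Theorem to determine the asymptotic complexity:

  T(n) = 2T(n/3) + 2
Θ(n^log₃(2))

Master Theorem: a = 2, b = 3, f(n) = 2.
Compute the critical exponent d = log₃(2) = 0.631.
Compare f(n) = Θ(1) against n^d:
  k = 0 < d = 0.631, so f(n) = O(n^(d-ε)) — Case 1.
  The recursion cost dominates: T(n) = Θ(n^d) = Θ(n^log₃(2)).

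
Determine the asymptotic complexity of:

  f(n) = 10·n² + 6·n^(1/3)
O(n²)

The dominant term in 10·n² + 6·n^(1/3) is 10·n², which is Θ(n²).
Lower-order terms (6·n^(1/3)) are asymptotically negligible.
Constants are absorbed, so the tightest bound is O(n²).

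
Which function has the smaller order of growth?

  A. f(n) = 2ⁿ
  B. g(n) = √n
B

f(n) = 2ⁿ is O(2ⁿ), while g(n) = √n is O(√n).
Since O(√n) grows slower than O(2ⁿ), g(n) is dominated.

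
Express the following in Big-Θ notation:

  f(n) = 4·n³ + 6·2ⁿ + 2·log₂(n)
Θ(2ⁿ)

Order the terms by growth rate: 2·log₂(n) ≺ 4·n³ ≺ 6·2ⁿ.
The fastest-growing term 6·2ⁿ dominates as n → ∞; dropping its constant factor gives Θ(2ⁿ).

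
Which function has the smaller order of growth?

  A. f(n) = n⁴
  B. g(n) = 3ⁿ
A

f(n) = n⁴ is O(n⁴), while g(n) = 3ⁿ is O(3ⁿ).
Since O(n⁴) grows slower than O(3ⁿ), f(n) is dominated.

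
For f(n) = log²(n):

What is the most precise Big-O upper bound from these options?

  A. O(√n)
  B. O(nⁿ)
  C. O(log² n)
C

f(n) = log²(n) is O(log² n).
All listed options are valid Big-O bounds (upper bounds),
but O(log² n) is the tightest (smallest valid bound).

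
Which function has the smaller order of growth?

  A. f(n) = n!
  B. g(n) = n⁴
B

f(n) = n! is O(n!), while g(n) = n⁴ is O(n⁴).
Since O(n⁴) grows slower than O(n!), g(n) is dominated.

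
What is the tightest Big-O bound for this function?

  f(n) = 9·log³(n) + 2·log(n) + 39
O(log³ n)

The dominant term in 9·log³(n) + 2·log(n) + 39 is 9·log³(n), which is Θ(log³ n).
Lower-order terms (2·log(n), 39) are asymptotically negligible.
Constants are absorbed, so the tightest bound is O(log³ n).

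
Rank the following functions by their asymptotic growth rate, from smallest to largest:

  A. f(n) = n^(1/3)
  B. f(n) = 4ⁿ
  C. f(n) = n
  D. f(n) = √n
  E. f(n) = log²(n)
E < A < D < C < B

Comparing growth rates:
E = log²(n) is O(log² n)
A = n^(1/3) is O(n^(1/3))
D = √n is O(√n)
C = n is O(n)
B = 4ⁿ is O(4ⁿ)

Therefore, the order from slowest to fastest is: E < A < D < C < B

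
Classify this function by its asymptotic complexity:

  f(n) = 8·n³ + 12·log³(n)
O(n³)

The dominant term in 8·n³ + 12·log³(n) is 8·n³, which is Θ(n³).
Lower-order terms (12·log³(n)) are asymptotically negligible.
Constants are absorbed, so the tightest bound is O(n³).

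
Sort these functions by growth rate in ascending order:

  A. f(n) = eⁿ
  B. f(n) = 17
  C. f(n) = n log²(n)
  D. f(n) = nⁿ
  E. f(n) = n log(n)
B < E < C < A < D

Comparing growth rates:
B = 17 is O(1)
E = n log(n) is O(n log n)
C = n log²(n) is O(n log² n)
A = eⁿ is O(eⁿ)
D = nⁿ is O(nⁿ)

Therefore, the order from slowest to fastest is: B < E < C < A < D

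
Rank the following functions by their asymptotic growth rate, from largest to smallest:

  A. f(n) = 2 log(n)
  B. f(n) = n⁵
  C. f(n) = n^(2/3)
B > C > A

Comparing growth rates:
B = n⁵ is O(n⁵)
C = n^(2/3) is O(n^(2/3))
A = 2 log(n) is O(log n)

Therefore, the order from fastest to slowest is: B > C > A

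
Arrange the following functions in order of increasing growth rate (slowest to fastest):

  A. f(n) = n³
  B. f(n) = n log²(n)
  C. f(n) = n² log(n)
B < C < A

Comparing growth rates:
B = n log²(n) is O(n log² n)
C = n² log(n) is O(n² log n)
A = n³ is O(n³)

Therefore, the order from slowest to fastest is: B < C < A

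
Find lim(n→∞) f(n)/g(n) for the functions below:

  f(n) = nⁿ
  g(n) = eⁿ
∞

Since nⁿ (O(nⁿ)) grows faster than eⁿ (O(eⁿ)),
the ratio f(n)/g(n) → ∞ as n → ∞.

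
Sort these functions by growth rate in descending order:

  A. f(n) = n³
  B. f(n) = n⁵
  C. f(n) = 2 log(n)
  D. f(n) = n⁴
B > D > A > C

Comparing growth rates:
B = n⁵ is O(n⁵)
D = n⁴ is O(n⁴)
A = n³ is O(n³)
C = 2 log(n) is O(log n)

Therefore, the order from fastest to slowest is: B > D > A > C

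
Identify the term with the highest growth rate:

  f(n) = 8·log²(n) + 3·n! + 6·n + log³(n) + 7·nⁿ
7·nⁿ

Looking at each term:
  - 8·log²(n) is O(log² n)
  - 3·n! is O(n!)
  - 6·n is O(n)
  - log³(n) is O(log³ n)
  - 7·nⁿ is O(nⁿ)

The term 7·nⁿ (O(nⁿ)) grows fastest and dominates all others.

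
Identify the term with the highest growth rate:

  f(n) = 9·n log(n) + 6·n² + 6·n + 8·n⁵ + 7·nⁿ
7·nⁿ

Looking at each term:
  - 9·n log(n) is O(n log n)
  - 6·n² is O(n²)
  - 6·n is O(n)
  - 8·n⁵ is O(n⁵)
  - 7·nⁿ is O(nⁿ)

The term 7·nⁿ (O(nⁿ)) grows fastest and dominates all others.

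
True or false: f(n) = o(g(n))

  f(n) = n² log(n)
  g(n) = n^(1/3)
False

f(n) = n² log(n) is O(n² log n), and g(n) = n^(1/3) is O(n^(1/3)).
Since O(n² log n) grows faster than or equal to O(n^(1/3)), f(n) = o(g(n)) is false.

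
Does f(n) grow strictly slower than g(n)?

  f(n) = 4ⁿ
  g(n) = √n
False

f(n) = 4ⁿ is O(4ⁿ), and g(n) = √n is O(√n).
Since O(4ⁿ) grows faster than or equal to O(√n), f(n) = o(g(n)) is false.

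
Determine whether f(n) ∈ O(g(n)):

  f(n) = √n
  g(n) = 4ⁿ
True

f(n) = √n is O(√n), and g(n) = 4ⁿ is O(4ⁿ).
Since O(√n) ⊆ O(4ⁿ) (f grows no faster than g), f(n) = O(g(n)) is true.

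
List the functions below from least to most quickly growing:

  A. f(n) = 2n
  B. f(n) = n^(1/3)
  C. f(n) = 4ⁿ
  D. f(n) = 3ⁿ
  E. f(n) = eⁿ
B < A < E < D < C

Comparing growth rates:
B = n^(1/3) is O(n^(1/3))
A = 2n is O(n)
E = eⁿ is O(eⁿ)
D = 3ⁿ is O(3ⁿ)
C = 4ⁿ is O(4ⁿ)

Therefore, the order from slowest to fastest is: B < A < E < D < C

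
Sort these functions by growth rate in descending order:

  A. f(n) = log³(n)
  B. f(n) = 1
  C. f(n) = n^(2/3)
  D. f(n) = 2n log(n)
D > C > A > B

Comparing growth rates:
D = 2n log(n) is O(n log n)
C = n^(2/3) is O(n^(2/3))
A = log³(n) is O(log³ n)
B = 1 is O(1)

Therefore, the order from fastest to slowest is: D > C > A > B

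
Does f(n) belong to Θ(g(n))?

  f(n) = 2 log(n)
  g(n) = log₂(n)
True

f(n) = 2 log(n) and g(n) = log₂(n) are both O(log n).
Since they have the same asymptotic growth rate, f(n) = Θ(g(n)) is true.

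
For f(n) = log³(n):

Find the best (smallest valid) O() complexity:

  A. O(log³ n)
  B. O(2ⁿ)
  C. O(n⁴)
A

f(n) = log³(n) is O(log³ n).
All listed options are valid Big-O bounds (upper bounds),
but O(log³ n) is the tightest (smallest valid bound).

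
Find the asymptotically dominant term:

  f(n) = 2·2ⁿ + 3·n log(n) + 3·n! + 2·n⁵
3·n!

Looking at each term:
  - 2·2ⁿ is O(2ⁿ)
  - 3·n log(n) is O(n log n)
  - 3·n! is O(n!)
  - 2·n⁵ is O(n⁵)

The term 3·n! (O(n!)) grows fastest and dominates all others.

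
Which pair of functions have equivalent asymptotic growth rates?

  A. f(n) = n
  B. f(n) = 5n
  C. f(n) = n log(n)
A and B

Examining each function:
  A. n is O(n)
  B. 5n is O(n)
  C. n log(n) is O(n log n)

Functions A and B both have the same complexity class.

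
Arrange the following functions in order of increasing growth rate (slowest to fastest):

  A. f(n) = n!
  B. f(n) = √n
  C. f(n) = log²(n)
C < B < A

Comparing growth rates:
C = log²(n) is O(log² n)
B = √n is O(√n)
A = n! is O(n!)

Therefore, the order from slowest to fastest is: C < B < A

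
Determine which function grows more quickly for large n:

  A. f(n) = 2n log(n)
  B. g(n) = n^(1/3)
A

f(n) = 2n log(n) is O(n log n), while g(n) = n^(1/3) is O(n^(1/3)).
Since O(n log n) grows faster than O(n^(1/3)), f(n) dominates.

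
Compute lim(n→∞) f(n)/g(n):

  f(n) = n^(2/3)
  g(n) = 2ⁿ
0

Since n^(2/3) (O(n^(2/3))) grows slower than 2ⁿ (O(2ⁿ)),
the ratio f(n)/g(n) → 0 as n → ∞.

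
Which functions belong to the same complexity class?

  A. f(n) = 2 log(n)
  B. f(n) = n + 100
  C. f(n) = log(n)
A and C

Examining each function:
  A. 2 log(n) is O(log n)
  B. n + 100 is O(n)
  C. log(n) is O(log n)

Functions A and C both have the same complexity class.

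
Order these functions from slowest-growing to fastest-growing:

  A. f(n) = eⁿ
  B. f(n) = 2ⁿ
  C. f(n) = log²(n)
C < B < A

Comparing growth rates:
C = log²(n) is O(log² n)
B = 2ⁿ is O(2ⁿ)
A = eⁿ is O(eⁿ)

Therefore, the order from slowest to fastest is: C < B < A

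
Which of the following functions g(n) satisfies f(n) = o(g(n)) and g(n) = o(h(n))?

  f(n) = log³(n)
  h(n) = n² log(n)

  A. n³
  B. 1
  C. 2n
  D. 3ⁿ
C

We need g(n) with log³(n) = o(g(n)) and g(n) = o(n² log(n)), i.e. O(log³ n) ≺ g ≺ O(n² log n).
Check each option:
  A. n³ — O(n³) does not grow strictly slower than h(n)
  B. 1 — O(1) does not grow strictly faster than f(n)
  C. 2n — O(n) is strictly between O(log³ n) and O(n² log n) ✓
  D. 3ⁿ — O(3ⁿ) does not grow strictly slower than h(n)

Only option C (2n) lies strictly between.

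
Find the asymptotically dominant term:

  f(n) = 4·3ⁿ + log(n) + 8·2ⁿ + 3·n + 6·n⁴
4·3ⁿ

Looking at each term:
  - 4·3ⁿ is O(3ⁿ)
  - log(n) is O(log n)
  - 8·2ⁿ is O(2ⁿ)
  - 3·n is O(n)
  - 6·n⁴ is O(n⁴)

The term 4·3ⁿ (O(3ⁿ)) grows fastest and dominates all others.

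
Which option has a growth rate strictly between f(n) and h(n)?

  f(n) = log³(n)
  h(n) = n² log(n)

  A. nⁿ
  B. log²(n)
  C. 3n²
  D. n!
C

We need g(n) with log³(n) = o(g(n)) and g(n) = o(n² log(n)), i.e. O(log³ n) ≺ g ≺ O(n² log n).
Check each option:
  A. nⁿ — O(nⁿ) does not grow strictly slower than h(n)
  B. log²(n) — O(log² n) does not grow strictly faster than f(n)
  C. 3n² — O(n²) is strictly between O(log³ n) and O(n² log n) ✓
  D. n! — O(n!) does not grow strictly slower than h(n)

Only option C (3n²) lies strictly between.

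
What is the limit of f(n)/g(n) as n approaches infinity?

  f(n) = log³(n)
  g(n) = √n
0

Since log³(n) (O(log³ n)) grows slower than √n (O(√n)),
the ratio f(n)/g(n) → 0 as n → ∞.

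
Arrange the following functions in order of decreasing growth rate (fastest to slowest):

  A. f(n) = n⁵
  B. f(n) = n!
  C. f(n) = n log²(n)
B > A > C

Comparing growth rates:
B = n! is O(n!)
A = n⁵ is O(n⁵)
C = n log²(n) is O(n log² n)

Therefore, the order from fastest to slowest is: B > A > C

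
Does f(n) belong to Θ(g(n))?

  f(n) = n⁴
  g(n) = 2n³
False

f(n) = n⁴ is O(n⁴), and g(n) = 2n³ is O(n³).
Since they have different growth rates, f(n) = Θ(g(n)) is false.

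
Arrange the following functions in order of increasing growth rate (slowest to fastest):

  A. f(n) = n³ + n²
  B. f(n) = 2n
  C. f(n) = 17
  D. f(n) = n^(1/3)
C < D < B < A

Comparing growth rates:
C = 17 is O(1)
D = n^(1/3) is O(n^(1/3))
B = 2n is O(n)
A = n³ + n² is O(n³)

Therefore, the order from slowest to fastest is: C < D < B < A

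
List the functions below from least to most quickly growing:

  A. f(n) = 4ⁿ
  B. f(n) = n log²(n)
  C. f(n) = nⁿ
B < A < C

Comparing growth rates:
B = n log²(n) is O(n log² n)
A = 4ⁿ is O(4ⁿ)
C = nⁿ is O(nⁿ)

Therefore, the order from slowest to fastest is: B < A < C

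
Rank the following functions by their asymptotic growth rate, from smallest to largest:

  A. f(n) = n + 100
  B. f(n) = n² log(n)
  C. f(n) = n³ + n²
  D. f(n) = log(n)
D < A < B < C

Comparing growth rates:
D = log(n) is O(log n)
A = n + 100 is O(n)
B = n² log(n) is O(n² log n)
C = n³ + n² is O(n³)

Therefore, the order from slowest to fastest is: D < A < B < C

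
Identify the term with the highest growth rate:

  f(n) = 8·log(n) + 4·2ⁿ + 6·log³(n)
4·2ⁿ

Looking at each term:
  - 8·log(n) is O(log n)
  - 4·2ⁿ is O(2ⁿ)
  - 6·log³(n) is O(log³ n)

The term 4·2ⁿ (O(2ⁿ)) grows fastest and dominates all others.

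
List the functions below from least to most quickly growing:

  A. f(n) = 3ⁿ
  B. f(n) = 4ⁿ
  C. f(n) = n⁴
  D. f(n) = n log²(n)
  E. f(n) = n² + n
D < E < C < A < B

Comparing growth rates:
D = n log²(n) is O(n log² n)
E = n² + n is O(n²)
C = n⁴ is O(n⁴)
A = 3ⁿ is O(3ⁿ)
B = 4ⁿ is O(4ⁿ)

Therefore, the order from slowest to fastest is: D < E < C < A < B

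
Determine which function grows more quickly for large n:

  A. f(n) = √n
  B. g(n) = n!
B

f(n) = √n is O(√n), while g(n) = n! is O(n!).
Since O(n!) grows faster than O(√n), g(n) dominates.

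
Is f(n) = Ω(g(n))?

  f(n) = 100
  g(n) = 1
True

f(n) = 100 and g(n) = 1 are both O(1).
Big-Ω permits equal growth rates (f ≥ c·g for some c > 0), so f(n) = Ω(g(n)) is true.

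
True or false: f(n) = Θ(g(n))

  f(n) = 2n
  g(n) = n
True

f(n) = 2n and g(n) = n are both O(n).
Since they have the same asymptotic growth rate, f(n) = Θ(g(n)) is true.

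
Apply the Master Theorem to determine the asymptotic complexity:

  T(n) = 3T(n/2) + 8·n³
Θ(n³)

Master Theorem: a = 3, b = 2, f(n) = 8·n³.
Compute the critical exponent d = log₂(3) = 1.585.
Compare f(n) = Θ(n³) against n^d:
  k = 3 > d = 1.585, so f(n) = Ω(n^(d+ε)) — Case 3.
  Regularity: a·(n/b)^3/n^3 = a/b^3 = 3/8 < 1 ✓.
  The top-level work dominates: T(n) = Θ(f(n)) = Θ(n³).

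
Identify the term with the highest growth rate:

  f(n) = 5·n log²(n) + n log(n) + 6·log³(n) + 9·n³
9·n³

Looking at each term:
  - 5·n log²(n) is O(n log² n)
  - n log(n) is O(n log n)
  - 6·log³(n) is O(log³ n)
  - 9·n³ is O(n³)

The term 9·n³ (O(n³)) grows fastest and dominates all others.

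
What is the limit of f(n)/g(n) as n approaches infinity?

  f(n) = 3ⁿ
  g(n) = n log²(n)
∞

Since 3ⁿ (O(3ⁿ)) grows faster than n log²(n) (O(n log² n)),
the ratio f(n)/g(n) → ∞ as n → ∞.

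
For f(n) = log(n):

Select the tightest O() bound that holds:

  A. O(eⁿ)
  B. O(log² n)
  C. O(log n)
C

f(n) = log(n) is O(log n).
All listed options are valid Big-O bounds (upper bounds),
but O(log n) is the tightest (smallest valid bound).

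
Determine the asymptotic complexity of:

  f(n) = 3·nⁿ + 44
O(nⁿ)

The dominant term in 3·nⁿ + 44 is 3·nⁿ, which is Θ(nⁿ).
Lower-order terms (44) are asymptotically negligible.
Constants are absorbed, so the tightest bound is O(nⁿ).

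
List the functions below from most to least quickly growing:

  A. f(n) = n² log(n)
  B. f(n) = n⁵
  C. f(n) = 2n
B > A > C

Comparing growth rates:
B = n⁵ is O(n⁵)
A = n² log(n) is O(n² log n)
C = 2n is O(n)

Therefore, the order from fastest to slowest is: B > A > C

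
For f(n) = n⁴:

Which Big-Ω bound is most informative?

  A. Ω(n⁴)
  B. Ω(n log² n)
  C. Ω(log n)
A

f(n) = n⁴ is Ω(n⁴).
All listed options are valid Big-Ω bounds (lower bounds),
but Ω(n⁴) is the tightest (largest valid bound).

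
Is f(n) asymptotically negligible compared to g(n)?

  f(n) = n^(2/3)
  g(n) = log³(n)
False

f(n) = n^(2/3) is O(n^(2/3)), and g(n) = log³(n) is O(log³ n).
Since O(n^(2/3)) grows faster than or equal to O(log³ n), f(n) = o(g(n)) is false.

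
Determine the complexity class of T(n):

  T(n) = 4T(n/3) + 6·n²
Θ(n²)

Master Theorem: a = 4, b = 3, f(n) = 6·n².
Compute the critical exponent d = log₃(4) = 1.262.
Compare f(n) = Θ(n²) against n^d:
  k = 2 > d = 1.262, so f(n) = Ω(n^(d+ε)) — Case 3.
  Regularity: a·(n/b)^2/n^2 = a/b^2 = 4/9 < 1 ✓.
  The top-level work dominates: T(n) = Θ(f(n)) = Θ(n²).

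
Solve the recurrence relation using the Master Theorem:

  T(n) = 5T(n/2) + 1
Θ(n^log₂(5))

Master Theorem: a = 5, b = 2, f(n) = 1.
Compute the critical exponent d = log₂(5) = 2.322.
Compare f(n) = Θ(1) against n^d:
  k = 0 < d = 2.322, so f(n) = O(n^(d-ε)) — Case 1.
  The recursion cost dominates: T(n) = Θ(n^d) = Θ(n^log₂(5)).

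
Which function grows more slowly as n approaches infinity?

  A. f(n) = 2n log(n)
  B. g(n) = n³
A

f(n) = 2n log(n) is O(n log n), while g(n) = n³ is O(n³).
Since O(n log n) grows slower than O(n³), f(n) is dominated.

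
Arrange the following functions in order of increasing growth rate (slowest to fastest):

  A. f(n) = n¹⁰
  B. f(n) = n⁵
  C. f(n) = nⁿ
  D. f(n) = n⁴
D < B < A < C

Comparing growth rates:
D = n⁴ is O(n⁴)
B = n⁵ is O(n⁵)
A = n¹⁰ is O(n¹⁰)
C = nⁿ is O(nⁿ)

Therefore, the order from slowest to fastest is: D < B < A < C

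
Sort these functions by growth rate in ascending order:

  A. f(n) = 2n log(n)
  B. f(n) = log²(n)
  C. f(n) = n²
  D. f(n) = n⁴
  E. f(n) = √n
B < E < A < C < D

Comparing growth rates:
B = log²(n) is O(log² n)
E = √n is O(√n)
A = 2n log(n) is O(n log n)
C = n² is O(n²)
D = n⁴ is O(n⁴)

Therefore, the order from slowest to fastest is: B < E < A < C < D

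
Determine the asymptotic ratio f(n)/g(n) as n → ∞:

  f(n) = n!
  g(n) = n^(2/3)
∞

Since n! (O(n!)) grows faster than n^(2/3) (O(n^(2/3))),
the ratio f(n)/g(n) → ∞ as n → ∞.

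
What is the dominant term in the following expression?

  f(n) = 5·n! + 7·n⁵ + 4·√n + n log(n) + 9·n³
5·n!

Looking at each term:
  - 5·n! is O(n!)
  - 7·n⁵ is O(n⁵)
  - 4·√n is O(√n)
  - n log(n) is O(n log n)
  - 9·n³ is O(n³)

The term 5·n! (O(n!)) grows fastest and dominates all others.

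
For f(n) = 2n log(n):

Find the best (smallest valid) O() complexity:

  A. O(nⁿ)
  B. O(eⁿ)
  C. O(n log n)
C

f(n) = 2n log(n) is O(n log n).
All listed options are valid Big-O bounds (upper bounds),
but O(n log n) is the tightest (smallest valid bound).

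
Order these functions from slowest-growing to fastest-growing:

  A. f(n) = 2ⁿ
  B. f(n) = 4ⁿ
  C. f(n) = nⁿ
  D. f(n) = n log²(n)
D < A < B < C

Comparing growth rates:
D = n log²(n) is O(n log² n)
A = 2ⁿ is O(2ⁿ)
B = 4ⁿ is O(4ⁿ)
C = nⁿ is O(nⁿ)

Therefore, the order from slowest to fastest is: D < A < B < C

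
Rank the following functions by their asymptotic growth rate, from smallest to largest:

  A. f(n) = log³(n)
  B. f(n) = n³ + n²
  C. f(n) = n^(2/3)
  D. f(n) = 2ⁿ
A < C < B < D

Comparing growth rates:
A = log³(n) is O(log³ n)
C = n^(2/3) is O(n^(2/3))
B = n³ + n² is O(n³)
D = 2ⁿ is O(2ⁿ)

Therefore, the order from slowest to fastest is: A < C < B < D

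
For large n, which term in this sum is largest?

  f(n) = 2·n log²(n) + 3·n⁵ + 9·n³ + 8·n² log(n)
3·n⁵

Looking at each term:
  - 2·n log²(n) is O(n log² n)
  - 3·n⁵ is O(n⁵)
  - 9·n³ is O(n³)
  - 8·n² log(n) is O(n² log n)

The term 3·n⁵ (O(n⁵)) grows fastest and dominates all others.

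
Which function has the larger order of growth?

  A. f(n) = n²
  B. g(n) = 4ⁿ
B

f(n) = n² is O(n²), while g(n) = 4ⁿ is O(4ⁿ).
Since O(4ⁿ) grows faster than O(n²), g(n) dominates.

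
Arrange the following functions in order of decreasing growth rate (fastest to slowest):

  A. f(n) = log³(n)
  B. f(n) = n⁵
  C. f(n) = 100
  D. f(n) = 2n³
B > D > A > C

Comparing growth rates:
B = n⁵ is O(n⁵)
D = 2n³ is O(n³)
A = log³(n) is O(log³ n)
C = 100 is O(1)

Therefore, the order from fastest to slowest is: B > D > A > C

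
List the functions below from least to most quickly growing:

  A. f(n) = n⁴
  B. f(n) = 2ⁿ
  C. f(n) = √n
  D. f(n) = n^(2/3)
C < D < A < B

Comparing growth rates:
C = √n is O(√n)
D = n^(2/3) is O(n^(2/3))
A = n⁴ is O(n⁴)
B = 2ⁿ is O(2ⁿ)

Therefore, the order from slowest to fastest is: C < D < A < B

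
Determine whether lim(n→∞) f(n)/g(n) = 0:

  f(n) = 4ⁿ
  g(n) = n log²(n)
False

f(n) = 4ⁿ is O(4ⁿ), and g(n) = n log²(n) is O(n log² n).
Since O(4ⁿ) grows faster than or equal to O(n log² n), f(n) = o(g(n)) is false.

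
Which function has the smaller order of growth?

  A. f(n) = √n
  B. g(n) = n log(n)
A

f(n) = √n is O(√n), while g(n) = n log(n) is O(n log n).
Since O(√n) grows slower than O(n log n), f(n) is dominated.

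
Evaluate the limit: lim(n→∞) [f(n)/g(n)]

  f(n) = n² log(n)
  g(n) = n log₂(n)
∞

Since n² log(n) (O(n² log n)) grows faster than n log₂(n) (O(n log n)),
the ratio f(n)/g(n) → ∞ as n → ∞.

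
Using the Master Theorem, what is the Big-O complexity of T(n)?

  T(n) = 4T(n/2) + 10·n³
Θ(n³)

Master Theorem: a = 4, b = 2, f(n) = 10·n³.
Compute the critical exponent d = log₂(4) = 2.
Compare f(n) = Θ(n³) against n^d:
  k = 3 > d = 2, so f(n) = Ω(n^(d+ε)) — Case 3.
  Regularity: a·(n/b)^3/n^3 = a/b^3 = 4/8 < 1 ✓.
  The top-level work dominates: T(n) = Θ(f(n)) = Θ(n³).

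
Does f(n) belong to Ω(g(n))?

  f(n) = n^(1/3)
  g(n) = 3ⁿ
False

f(n) = n^(1/3) is O(n^(1/3)), and g(n) = 3ⁿ is O(3ⁿ).
Since O(n^(1/3)) grows slower than O(3ⁿ), f(n) = Ω(g(n)) is false.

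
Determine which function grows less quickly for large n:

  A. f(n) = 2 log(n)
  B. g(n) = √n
A

f(n) = 2 log(n) is O(log n), while g(n) = √n is O(√n).
Since O(log n) grows slower than O(√n), f(n) is dominated.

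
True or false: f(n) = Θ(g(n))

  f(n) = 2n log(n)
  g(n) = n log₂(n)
True

f(n) = 2n log(n) and g(n) = n log₂(n) are both O(n log n).
Since they have the same asymptotic growth rate, f(n) = Θ(g(n)) is true.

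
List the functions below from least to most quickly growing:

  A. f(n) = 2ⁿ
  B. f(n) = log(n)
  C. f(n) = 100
C < B < A

Comparing growth rates:
C = 100 is O(1)
B = log(n) is O(log n)
A = 2ⁿ is O(2ⁿ)

Therefore, the order from slowest to fastest is: C < B < A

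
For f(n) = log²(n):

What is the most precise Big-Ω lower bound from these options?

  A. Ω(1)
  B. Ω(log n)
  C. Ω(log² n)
C

f(n) = log²(n) is Ω(log² n).
All listed options are valid Big-Ω bounds (lower bounds),
but Ω(log² n) is the tightest (largest valid bound).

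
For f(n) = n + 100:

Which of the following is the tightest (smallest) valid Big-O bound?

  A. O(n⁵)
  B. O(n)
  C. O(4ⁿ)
B

f(n) = n + 100 is O(n).
All listed options are valid Big-O bounds (upper bounds),
but O(n) is the tightest (smallest valid bound).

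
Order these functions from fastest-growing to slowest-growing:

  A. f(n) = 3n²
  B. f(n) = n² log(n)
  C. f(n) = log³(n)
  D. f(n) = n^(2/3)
B > A > D > C

Comparing growth rates:
B = n² log(n) is O(n² log n)
A = 3n² is O(n²)
D = n^(2/3) is O(n^(2/3))
C = log³(n) is O(log³ n)

Therefore, the order from fastest to slowest is: B > A > D > C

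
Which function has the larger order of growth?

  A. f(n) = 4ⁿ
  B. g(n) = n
A

f(n) = 4ⁿ is O(4ⁿ), while g(n) = n is O(n).
Since O(4ⁿ) grows faster than O(n), f(n) dominates.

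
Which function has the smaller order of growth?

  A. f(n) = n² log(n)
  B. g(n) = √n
B

f(n) = n² log(n) is O(n² log n), while g(n) = √n is O(√n).
Since O(√n) grows slower than O(n² log n), g(n) is dominated.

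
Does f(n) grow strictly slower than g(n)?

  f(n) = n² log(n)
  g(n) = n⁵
True

f(n) = n² log(n) is O(n² log n), and g(n) = n⁵ is O(n⁵).
Since O(n² log n) grows strictly slower than O(n⁵), f(n) = o(g(n)) is true.
This means lim(n→∞) f(n)/g(n) = 0.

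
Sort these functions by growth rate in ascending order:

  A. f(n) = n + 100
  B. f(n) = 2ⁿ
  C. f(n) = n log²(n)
A < C < B

Comparing growth rates:
A = n + 100 is O(n)
C = n log²(n) is O(n log² n)
B = 2ⁿ is O(2ⁿ)

Therefore, the order from slowest to fastest is: A < C < B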